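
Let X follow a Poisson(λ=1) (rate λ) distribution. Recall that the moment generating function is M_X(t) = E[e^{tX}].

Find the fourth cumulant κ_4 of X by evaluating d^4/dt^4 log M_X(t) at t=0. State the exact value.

κ_4 = K^(4)(0) = 1

M_X(t) = e^(e^(t) - 1)
K_X(t) = log M_X(t) = e^(t) - 1
K^(4)(t) = e^(t)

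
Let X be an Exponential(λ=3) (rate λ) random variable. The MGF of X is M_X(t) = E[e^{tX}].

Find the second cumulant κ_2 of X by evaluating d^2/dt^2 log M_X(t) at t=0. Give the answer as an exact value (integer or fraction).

κ_2 = K′′(0) = 1/9

M_X(t) = 3/(3 - t)
K_X(t) = log M_X(t) = -log(3 - t) + log(3)
K′(t) = -1/(t - 3)
K′′(t) = 1/(t^2 - 6*t + 9)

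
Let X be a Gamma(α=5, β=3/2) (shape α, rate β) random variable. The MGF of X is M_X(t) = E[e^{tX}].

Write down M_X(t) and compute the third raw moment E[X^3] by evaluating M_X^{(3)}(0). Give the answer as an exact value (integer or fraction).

E[X^3] = d^3M/dt^3 |_{t=0} = 560/9

M_X(t) = 243/(32*(3/2 - t)^5)
dM/dt = 2430/(64*t^6 - 576*t^5 + 2160*t^4 - 4320*t^3 + 4860*t^2 - 2916*t + 729)
d^2M/dt^2 = -29160/(128*t^7 - 1344*t^6 + 6048*t^5 - 15120*t^4 + 22680*t^3 - 20412*t^2 + 10206*t - 2187)
d^3M/dt^3 = 408240/(256*t^8 - 3072*t^7 + 16128*t^6 - 48384*t^5 + 90720*t^4 - 108864*t^3 + 81648*t^2 - 34992*t + 6561)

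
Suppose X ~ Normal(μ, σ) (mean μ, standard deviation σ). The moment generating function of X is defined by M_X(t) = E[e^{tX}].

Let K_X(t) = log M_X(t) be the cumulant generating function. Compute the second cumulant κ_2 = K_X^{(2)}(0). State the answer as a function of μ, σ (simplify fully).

κ_2 = K^(2)(0) = σ^2

M_X(t) = e^(μ*t + σ^2*t^2/2)
K_X(t) = log M_X(t) = μ*t + σ^2*t^2/2
K^(2)(t) = σ^2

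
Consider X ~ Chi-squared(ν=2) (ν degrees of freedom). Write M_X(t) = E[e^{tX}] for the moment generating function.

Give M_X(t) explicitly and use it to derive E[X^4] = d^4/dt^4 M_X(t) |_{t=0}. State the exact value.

M_X(t) = 1/(1 - 2*t)
dM/dt = 2/(4*t^2 - 4*t + 1)
d^2M/dt^2 = -8/(8*t^3 - 12*t^2 + 6*t - 1)
d^3M/dt^3 = 48/(16*t^4 - 32*t^3 + 24*t^2 - 8*t + 1)
d^4M/dt^4 = -384/(32*t^5 - 80*t^4 + 80*t^3 - 40*t^2 + 10*t - 1)

E[X^4] = d^4M/dt^4 |_{t=0} = 384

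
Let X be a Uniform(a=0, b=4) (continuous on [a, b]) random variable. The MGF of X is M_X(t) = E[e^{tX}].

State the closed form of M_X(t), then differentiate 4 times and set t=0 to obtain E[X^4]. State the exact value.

M_X(t) = (e^(4*t) - 1)/(4*t)
D^4[M](t) = (64*t^4*e^(4*t) - 64*t^3*e^(4*t) + 48*t^2*e^(4*t) - 24*t*e^(4*t) + 6*e^(4*t) - 6)/t^5

E[X^4] = D^4[M](0) = 256/5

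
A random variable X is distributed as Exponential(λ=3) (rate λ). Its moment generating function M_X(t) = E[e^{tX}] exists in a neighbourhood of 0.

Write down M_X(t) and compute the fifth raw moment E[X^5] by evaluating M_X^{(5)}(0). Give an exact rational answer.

E[X^5] = M^(5)(0) = 40/81

M_X(t) = 3/(3 - t)
M^(5)(t) = 360/(t^6 - 18*t^5 + 135*t^4 - 540*t^3 + 1215*t^2 - 1458*t + 729)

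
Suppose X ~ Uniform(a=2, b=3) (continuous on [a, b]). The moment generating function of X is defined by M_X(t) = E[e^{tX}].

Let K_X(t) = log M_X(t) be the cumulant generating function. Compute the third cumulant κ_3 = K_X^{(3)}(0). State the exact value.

κ_3 = d^3K/dt^3 |_{t=0} = 0

M_X(t) = (e^(3*t) - e^(2*t))/t
K_X(t) = log M_X(t) = -log(t) + log(e^(3*t) - e^(2*t))
dK/dt = (3*t*e^(t) - 2*t - e^(t) + 1)/(t*e^(t) - t)
d^2K/dt^2 = (-t^2*e^(t) + e^(2*t) - 2*e^(t) + 1)/(t^2*e^(2*t) - 2*t^2*e^(t) + t^2)
d^3K/dt^3 = (t^3*e^(2*t) + t^3*e^(t) - 2*e^(3*t) + 6*e^(2*t) - 6*e^(t) + 2)/(t^3*e^(3*t) - 3*t^3*e^(2*t) + 3*t^3*e^(t) - t^3)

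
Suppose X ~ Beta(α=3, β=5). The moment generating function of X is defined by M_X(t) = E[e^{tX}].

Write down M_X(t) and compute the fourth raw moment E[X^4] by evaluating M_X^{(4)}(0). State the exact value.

M_X(t) = ₁F₁(3; 8; t)
D^4[M](t) = ₁F₁(7; 12; t)/22

E[X^4] = D^4[M](0) = 1/22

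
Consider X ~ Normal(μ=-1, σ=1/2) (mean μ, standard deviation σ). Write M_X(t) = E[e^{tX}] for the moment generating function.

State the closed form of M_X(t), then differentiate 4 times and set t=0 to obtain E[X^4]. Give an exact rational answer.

M_X(t) = e^(t^2/8 - t)
M′(t) = t*e^(-t)*e^(t^2/8)/4 - e^(-t)*e^(t^2/8)
M′′(t) = (t^2*e^(t^2/8) - 8*t*e^(t^2/8) + 20*e^(t^2/8))*e^(-t)/16
M′′′(t) = (t^3*e^(t^2/8) - 12*t^2*e^(t^2/8) + 60*t*e^(t^2/8) - 112*e^(t^2/8))*e^(-t)/64
M′′′′(t) = (t^4*e^(t^2/8) - 16*t^3*e^(t^2/8) + 120*t^2*e^(t^2/8) - 448*t*e^(t^2/8) + 688*e^(t^2/8))*e^(-t)/256

E[X^4] = M′′′′(0) = 43/16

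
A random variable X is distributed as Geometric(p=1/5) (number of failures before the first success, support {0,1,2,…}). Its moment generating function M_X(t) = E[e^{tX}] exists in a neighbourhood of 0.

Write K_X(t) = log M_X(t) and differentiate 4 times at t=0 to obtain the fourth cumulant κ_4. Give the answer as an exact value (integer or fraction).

M_X(t) = 1/(5*(1 - 4*e^(t)/5))
K_X(t) = log M_X(t) = -log(1 - 4*e^(t)/5) - log(5)
K^(4)(t) = (320*e^(3*t) + 1600*e^(2*t) + 500*e^(t))/(256*e^(4*t) - 1280*e^(3*t) + 2400*e^(2*t) - 2000*e^(t) + 625)

κ_4 = K^(4)(0) = 2420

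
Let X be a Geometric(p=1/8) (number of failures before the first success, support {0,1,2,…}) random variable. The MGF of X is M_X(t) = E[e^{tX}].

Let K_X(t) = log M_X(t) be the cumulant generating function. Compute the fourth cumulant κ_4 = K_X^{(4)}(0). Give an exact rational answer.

M_X(t) = 1/(8*(1 - 7*e^(t)/8))
K_X(t) = log M_X(t) = -log(1 - 7*e^(t)/8) - 3*log(2)
K′(t) = -7*e^(t)/(7*e^(t) - 8)
K′′(t) = 56*e^(t)/(49*e^(2*t) - 112*e^(t) + 64)
K′′′(t) = (-392*e^(2*t) - 448*e^(t))/(343*e^(3*t) - 1176*e^(2*t) + 1344*e^(t) - 512)
K′′′′(t) = (2744*e^(3*t) + 12544*e^(2*t) + 3584*e^(t))/(2401*e^(4*t) - 10976*e^(3*t) + 18816*e^(2*t) - 14336*e^(t) + 4096)

κ_4 = K′′′′(0) = 18872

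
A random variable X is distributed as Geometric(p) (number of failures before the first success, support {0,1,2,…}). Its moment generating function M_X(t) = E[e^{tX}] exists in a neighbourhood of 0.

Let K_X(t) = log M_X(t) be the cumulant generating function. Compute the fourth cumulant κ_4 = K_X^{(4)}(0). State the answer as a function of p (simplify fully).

M_X(t) = p/(-(1 - p)*e^(t) + 1)
K_X(t) = log M_X(t) = log(p) - log(-(1 - p)*e^(t) + 1)

κ_4 = K^(4)(0) = (-p^3 + 7*p^2 - 12*p + 6)/p^4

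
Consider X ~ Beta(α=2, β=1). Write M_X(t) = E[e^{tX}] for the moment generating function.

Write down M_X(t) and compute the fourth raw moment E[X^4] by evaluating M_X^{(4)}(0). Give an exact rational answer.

E[X^4] = d^4M/dt^4 |_{t=0} = 1/3

M_X(t) = ₁F₁(2; 3; t)
dM/dt = 2*₁F₁(3; 4; t)/3
d^2M/dt^2 = ₁F₁(4; 5; t)/2
d^3M/dt^3 = 2*₁F₁(5; 6; t)/5
d^4M/dt^4 = ₁F₁(6; 7; t)/3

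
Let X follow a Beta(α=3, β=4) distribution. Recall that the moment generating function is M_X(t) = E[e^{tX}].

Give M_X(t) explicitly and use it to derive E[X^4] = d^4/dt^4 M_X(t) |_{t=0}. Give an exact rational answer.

M_X(t) = ₁F₁(3; 7; t)
D^4[M](t) = ₁F₁(7; 11; t)/14

E[X^4] = D^4[M](0) = 1/14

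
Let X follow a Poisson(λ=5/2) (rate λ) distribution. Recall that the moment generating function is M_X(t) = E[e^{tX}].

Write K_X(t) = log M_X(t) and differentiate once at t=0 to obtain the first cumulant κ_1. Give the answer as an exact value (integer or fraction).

M_X(t) = e^(5*e^(t)/2 - 5/2)
K_X(t) = log M_X(t) = 5*e^(t)/2 - 5/2
K^(1)(t) = 5*e^(t)/2

κ_1 = K^(1)(0) = 5/2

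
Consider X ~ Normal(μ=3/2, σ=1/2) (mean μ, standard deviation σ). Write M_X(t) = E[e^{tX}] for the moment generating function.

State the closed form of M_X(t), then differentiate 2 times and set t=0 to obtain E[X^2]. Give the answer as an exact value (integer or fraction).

M_X(t) = e^(t^2/8 + 3*t/2)
M^(2)(t) = t^2*e^(3*t/2)*e^(t^2/8)/16 + 3*t*e^(3*t/2)*e^(t^2/8)/4 + 5*e^(3*t/2)*e^(t^2/8)/2

E[X^2] = M^(2)(0) = 5/2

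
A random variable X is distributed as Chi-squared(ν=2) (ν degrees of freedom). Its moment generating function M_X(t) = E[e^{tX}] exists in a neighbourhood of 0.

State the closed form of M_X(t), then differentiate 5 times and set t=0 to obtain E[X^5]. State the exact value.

E[X^5] = d^5M/dt^5 |_{t=0} = 3840

M_X(t) = 1/(1 - 2*t)
dM/dt = 2/(4*t^2 - 4*t + 1)
d^2M/dt^2 = -8/(8*t^3 - 12*t^2 + 6*t - 1)
d^3M/dt^3 = 48/(16*t^4 - 32*t^3 + 24*t^2 - 8*t + 1)
d^4M/dt^4 = -384/(32*t^5 - 80*t^4 + 80*t^3 - 40*t^2 + 10*t - 1)
d^5M/dt^5 = 3840/(64*t^6 - 192*t^5 + 240*t^4 - 160*t^3 + 60*t^2 - 12*t + 1)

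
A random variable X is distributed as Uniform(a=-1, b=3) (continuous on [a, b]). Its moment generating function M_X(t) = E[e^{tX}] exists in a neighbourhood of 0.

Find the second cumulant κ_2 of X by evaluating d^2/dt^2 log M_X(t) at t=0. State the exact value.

M_X(t) = (e^(3*t) - e^(-t))/(4*t)
K_X(t) = log M_X(t) = -log(t) + log(e^(3*t) - e^(-t)) - 2*log(2)
dK/dt = (3*t*e^(4*t) + t - e^(4*t) + 1)/(t*e^(4*t) - t)
d^2K/dt^2 = (-16*t^2*e^(4*t) + e^(8*t) - 2*e^(4*t) + 1)/(t^2*e^(8*t) - 2*t^2*e^(4*t) + t^2)

κ_2 = d^2K/dt^2 |_{t=0} = 4/3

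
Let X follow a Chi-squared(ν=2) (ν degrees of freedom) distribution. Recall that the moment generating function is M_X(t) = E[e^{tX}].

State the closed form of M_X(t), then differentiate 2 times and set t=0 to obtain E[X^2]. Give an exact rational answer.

E[X^2] = M′′(0) = 8

M_X(t) = 1/(1 - 2*t)
M′(t) = 2/(4*t^2 - 4*t + 1)
M′′(t) = -8/(8*t^3 - 12*t^2 + 6*t - 1)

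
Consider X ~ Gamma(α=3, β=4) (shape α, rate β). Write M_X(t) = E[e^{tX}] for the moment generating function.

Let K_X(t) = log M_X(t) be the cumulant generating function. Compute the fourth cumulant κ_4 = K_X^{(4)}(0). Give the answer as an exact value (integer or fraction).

κ_4 = K^(4)(0) = 9/128

M_X(t) = 64/(4 - t)^3
K_X(t) = log M_X(t) = -3*log(4 - t) + 6*log(2)
K^(4)(t) = 18/(t^4 - 16*t^3 + 96*t^2 - 256*t + 256)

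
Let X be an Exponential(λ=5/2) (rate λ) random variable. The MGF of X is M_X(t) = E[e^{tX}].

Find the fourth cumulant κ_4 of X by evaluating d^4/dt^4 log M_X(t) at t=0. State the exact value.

M_X(t) = 5/(2*(5/2 - t))
K_X(t) = log M_X(t) = -log(5/2 - t) - log(2) + log(5)
K^(4)(t) = 96/(16*t^4 - 160*t^3 + 600*t^2 - 1000*t + 625)

κ_4 = K^(4)(0) = 96/625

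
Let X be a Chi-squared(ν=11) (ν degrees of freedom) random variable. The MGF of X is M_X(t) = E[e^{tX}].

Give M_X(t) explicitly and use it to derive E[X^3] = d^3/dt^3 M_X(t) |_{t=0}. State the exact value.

M_X(t) = (1 - 2*t)^(-11/2)

E[X^3] = M^(3)(0) = 2145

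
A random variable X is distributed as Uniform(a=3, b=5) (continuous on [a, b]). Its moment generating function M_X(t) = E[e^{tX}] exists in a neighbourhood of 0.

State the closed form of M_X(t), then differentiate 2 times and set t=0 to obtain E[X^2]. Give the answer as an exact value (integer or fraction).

E[X^2] = d^2M/dt^2 |_{t=0} = 49/3

M_X(t) = (e^(5*t) - e^(3*t))/(2*t)
dM/dt = (5*t*e^(5*t) - 3*t*e^(3*t) - e^(5*t) + e^(3*t))/(2*t^2)
d^2M/dt^2 = (25*t^2*e^(5*t) - 9*t^2*e^(3*t) - 10*t*e^(5*t) + 6*t*e^(3*t) + 2*e^(5*t) - 2*e^(3*t))/(2*t^3)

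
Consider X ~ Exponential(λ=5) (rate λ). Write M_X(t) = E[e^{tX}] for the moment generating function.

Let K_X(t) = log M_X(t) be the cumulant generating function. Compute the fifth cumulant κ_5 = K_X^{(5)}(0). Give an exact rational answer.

M_X(t) = 5/(5 - t)
K_X(t) = log M_X(t) = -log(5 - t) + log(5)
K′(t) = -1/(t - 5)
K′′(t) = 1/(t^2 - 10*t + 25)
K′′′(t) = -2/(t^3 - 15*t^2 + 75*t - 125)
K′′′′(t) = 6/(t^4 - 20*t^3 + 150*t^2 - 500*t + 625)
K′′′′′(t) = -24/(t^5 - 25*t^4 + 250*t^3 - 1250*t^2 + 3125*t - 3125)

κ_5 = K′′′′′(0) = 24/3125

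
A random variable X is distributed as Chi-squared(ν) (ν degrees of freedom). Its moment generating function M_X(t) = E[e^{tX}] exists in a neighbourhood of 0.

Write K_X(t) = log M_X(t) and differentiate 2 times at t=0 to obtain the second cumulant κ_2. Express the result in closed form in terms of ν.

κ_2 = K^(2)(0) = 2*ν

M_X(t) = (1 - 2*t)^(-ν/2)
K_X(t) = log M_X(t) = -ν*log(1 - 2*t)/2
K^(2)(t) = 2*ν/(4*t^2 - 4*t + 1)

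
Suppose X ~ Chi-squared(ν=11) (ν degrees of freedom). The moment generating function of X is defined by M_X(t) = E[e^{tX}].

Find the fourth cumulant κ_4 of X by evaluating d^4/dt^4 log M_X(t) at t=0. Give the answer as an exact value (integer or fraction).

M_X(t) = (1 - 2*t)^(-11/2)
K_X(t) = log M_X(t) = -11*log(1 - 2*t)/2
K^(4)(t) = 528/(16*t^4 - 32*t^3 + 24*t^2 - 8*t + 1)

κ_4 = K^(4)(0) = 528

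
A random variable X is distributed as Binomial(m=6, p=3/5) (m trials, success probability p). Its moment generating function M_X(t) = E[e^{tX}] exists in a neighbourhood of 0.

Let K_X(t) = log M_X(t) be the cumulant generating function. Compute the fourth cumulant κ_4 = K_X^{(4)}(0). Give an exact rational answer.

κ_4 = D^4[K](0) = -396/625

M_X(t) = (3*e^(t)/5 + 2/5)^6
K_X(t) = log M_X(t) = 6*log(3*e^(t)/5 + 2/5)
D^4[K](t) = (324*e^(3*t) - 864*e^(2*t) + 144*e^(t))/(81*e^(4*t) + 216*e^(3*t) + 216*e^(2*t) + 96*e^(t) + 16)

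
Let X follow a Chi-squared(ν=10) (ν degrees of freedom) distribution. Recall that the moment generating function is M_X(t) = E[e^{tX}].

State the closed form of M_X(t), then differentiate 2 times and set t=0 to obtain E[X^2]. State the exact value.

E[X^2] = M′′(0) = 120

M_X(t) = (1 - 2*t)^(-5)
M′(t) = 10/(64*t^6 - 192*t^5 + 240*t^4 - 160*t^3 + 60*t^2 - 12*t + 1)
M′′(t) = -120/(128*t^7 - 448*t^6 + 672*t^5 - 560*t^4 + 280*t^3 - 84*t^2 + 14*t - 1)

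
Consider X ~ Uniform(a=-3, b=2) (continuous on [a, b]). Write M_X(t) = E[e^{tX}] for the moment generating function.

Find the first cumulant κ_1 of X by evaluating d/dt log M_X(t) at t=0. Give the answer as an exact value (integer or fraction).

M_X(t) = (e^(2*t) - e^(-3*t))/(5*t)
K_X(t) = log M_X(t) = -log(t) + log(e^(2*t) - e^(-3*t)) - log(5)
dK/dt = (2*t*e^(5*t) + 3*t - e^(5*t) + 1)/(t*e^(5*t) - t)

κ_1 = dK/dt |_{t=0} = -1/2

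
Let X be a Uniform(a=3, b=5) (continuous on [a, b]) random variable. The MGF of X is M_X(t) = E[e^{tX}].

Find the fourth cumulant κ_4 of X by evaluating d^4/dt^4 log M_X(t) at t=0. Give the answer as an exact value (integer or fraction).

M_X(t) = (e^(5*t) - e^(3*t))/(2*t)
K_X(t) = log M_X(t) = -log(t) + log(e^(5*t) - e^(3*t)) - log(2)

κ_4 = K^(4)(0) = -2/15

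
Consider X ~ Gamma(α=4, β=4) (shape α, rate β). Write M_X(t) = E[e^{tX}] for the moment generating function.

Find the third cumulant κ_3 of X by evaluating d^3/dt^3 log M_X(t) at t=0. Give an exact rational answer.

κ_3 = D^3[K](0) = 1/8

M_X(t) = 256/(4 - t)^4
K_X(t) = log M_X(t) = -4*log(4 - t) + 8*log(2)
D^3[K](t) = -8/(t^3 - 12*t^2 + 48*t - 64)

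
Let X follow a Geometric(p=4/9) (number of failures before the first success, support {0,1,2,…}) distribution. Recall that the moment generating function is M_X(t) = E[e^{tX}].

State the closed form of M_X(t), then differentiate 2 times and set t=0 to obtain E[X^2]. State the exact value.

M_X(t) = 4/(9*(1 - 5*e^(t)/9))
M′(t) = 20*e^(t)/(25*e^(2*t) - 90*e^(t) + 81)
M′′(t) = (-100*e^(2*t) - 180*e^(t))/(125*e^(3*t) - 675*e^(2*t) + 1215*e^(t) - 729)

E[X^2] = M′′(0) = 35/8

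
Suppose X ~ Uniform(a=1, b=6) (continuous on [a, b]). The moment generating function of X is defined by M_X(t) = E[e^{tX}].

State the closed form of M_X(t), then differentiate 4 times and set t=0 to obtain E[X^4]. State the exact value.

E[X^4] = d^4M/dt^4 |_{t=0} = 311

M_X(t) = (e^(6*t) - e^(t))/(5*t)
dM/dt = (6*t*e^(6*t) - t*e^(t) - e^(6*t) + e^(t))/(5*t^2)
d^2M/dt^2 = (36*t^2*e^(6*t) - t^2*e^(t) - 12*t*e^(6*t) + 2*t*e^(t) + 2*e^(6*t) - 2*e^(t))/(5*t^3)
d^3M/dt^3 = (216*t^3*e^(6*t) - t^3*e^(t) - 108*t^2*e^(6*t) + 3*t^2*e^(t) + 36*t*e^(6*t) - 6*t*e^(t) - 6*e^(6*t) + 6*e^(t))/(5*t^4)
d^4M/dt^4 = (1296*t^4*e^(6*t) - t^4*e^(t) - 864*t^3*e^(6*t) + 4*t^3*e^(t) + 432*t^2*e^(6*t) - 12*t^2*e^(t) - 144*t*e^(6*t) + 24*t*e^(t) + 24*e^(6*t) - 24*e^(t))/(5*t^5)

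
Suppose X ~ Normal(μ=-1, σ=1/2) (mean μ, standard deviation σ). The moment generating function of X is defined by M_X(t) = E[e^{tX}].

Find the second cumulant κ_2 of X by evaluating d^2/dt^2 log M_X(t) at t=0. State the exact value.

M_X(t) = e^(t^2/8 - t)
K_X(t) = log M_X(t) = t^2/8 - t
K^(2)(t) = 1/4

κ_2 = K^(2)(0) = 1/4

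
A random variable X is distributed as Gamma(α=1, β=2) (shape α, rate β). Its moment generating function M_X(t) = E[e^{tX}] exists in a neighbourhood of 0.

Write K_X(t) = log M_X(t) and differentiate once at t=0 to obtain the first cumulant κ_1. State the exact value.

κ_1 = K^(1)(0) = 1/2

M_X(t) = 2/(2 - t)
K_X(t) = log M_X(t) = -log(2 - t) + log(2)
K^(1)(t) = -1/(t - 2)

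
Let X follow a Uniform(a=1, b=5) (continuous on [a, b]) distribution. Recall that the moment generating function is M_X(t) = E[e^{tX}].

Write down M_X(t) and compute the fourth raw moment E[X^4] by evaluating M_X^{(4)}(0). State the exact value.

E[X^4] = M′′′′(0) = 781/5

M_X(t) = (e^(5*t) - e^(t))/(4*t)
M′(t) = (5*t*e^(5*t) - t*e^(t) - e^(5*t) + e^(t))/(4*t^2)
M′′(t) = (25*t^2*e^(5*t) - t^2*e^(t) - 10*t*e^(5*t) + 2*t*e^(t) + 2*e^(5*t) - 2*e^(t))/(4*t^3)
M′′′(t) = (125*t^3*e^(5*t) - t^3*e^(t) - 75*t^2*e^(5*t) + 3*t^2*e^(t) + 30*t*e^(5*t) - 6*t*e^(t) - 6*e^(5*t) + 6*e^(t))/(4*t^4)
M′′′′(t) = (625*t^4*e^(5*t) - t^4*e^(t) - 500*t^3*e^(5*t) + 4*t^3*e^(t) + 300*t^2*e^(5*t) - 12*t^2*e^(t) - 120*t*e^(5*t) + 24*t*e^(t) + 24*e^(5*t) - 24*e^(t))/(4*t^5)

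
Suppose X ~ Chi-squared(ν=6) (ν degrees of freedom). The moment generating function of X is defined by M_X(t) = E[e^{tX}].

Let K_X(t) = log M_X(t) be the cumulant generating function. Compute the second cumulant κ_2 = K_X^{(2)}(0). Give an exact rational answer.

M_X(t) = (1 - 2*t)^(-3)
K_X(t) = log M_X(t) = -3*log(1 - 2*t)
K′(t) = -6/(2*t - 1)
K′′(t) = 12/(4*t^2 - 4*t + 1)

κ_2 = K′′(0) = 12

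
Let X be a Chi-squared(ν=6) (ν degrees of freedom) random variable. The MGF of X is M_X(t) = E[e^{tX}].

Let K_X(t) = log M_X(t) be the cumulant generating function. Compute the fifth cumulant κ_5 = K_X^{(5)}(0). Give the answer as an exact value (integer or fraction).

M_X(t) = (1 - 2*t)^(-3)
K_X(t) = log M_X(t) = -3*log(1 - 2*t)
K^(5)(t) = -2304/(32*t^5 - 80*t^4 + 80*t^3 - 40*t^2 + 10*t - 1)

κ_5 = K^(5)(0) = 2304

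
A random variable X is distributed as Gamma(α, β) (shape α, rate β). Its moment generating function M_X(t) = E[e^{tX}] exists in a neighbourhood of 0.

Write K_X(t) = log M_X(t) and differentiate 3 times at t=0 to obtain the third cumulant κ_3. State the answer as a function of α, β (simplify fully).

M_X(t) = (β/(β - t))^α
K_X(t) = log M_X(t) = α*(log(β) - log(β - t))
dK/dt = -α/(-β + t)
d^2K/dt^2 = α/(β^2 - 2*β*t + t^2)
d^3K/dt^3 = -2*α/(-β^3 + 3*β^2*t - 3*β*t^2 + t^3)

κ_3 = d^3K/dt^3 |_{t=0} = 2*α/β^3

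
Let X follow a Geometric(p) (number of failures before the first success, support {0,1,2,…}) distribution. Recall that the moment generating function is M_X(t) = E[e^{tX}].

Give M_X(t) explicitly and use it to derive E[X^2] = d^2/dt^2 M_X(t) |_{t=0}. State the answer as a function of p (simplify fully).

E[X^2] = M′′(0) = 1 - 3/p + 2/p^2

M_X(t) = p/(-(1 - p)*e^(t) + 1)
M′(t) = (-p^2*e^(t) + p*e^(t))/(p^2*e^(2*t) - 2*p*e^(2*t) + 2*p*e^(t) + e^(2*t) - 2*e^(t) + 1)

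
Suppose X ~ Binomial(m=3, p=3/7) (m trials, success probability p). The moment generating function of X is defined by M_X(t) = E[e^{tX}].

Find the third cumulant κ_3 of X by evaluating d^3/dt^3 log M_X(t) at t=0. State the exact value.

κ_3 = K′′′(0) = 36/343

M_X(t) = (3*e^(t)/7 + 4/7)^3
K_X(t) = log M_X(t) = 3*log(3*e^(t)/7 + 4/7)
K′(t) = 9*e^(t)/(3*e^(t) + 4)
K′′(t) = 36*e^(t)/(9*e^(2*t) + 24*e^(t) + 16)
K′′′(t) = (-108*e^(2*t) + 144*e^(t))/(27*e^(3*t) + 108*e^(2*t) + 144*e^(t) + 64)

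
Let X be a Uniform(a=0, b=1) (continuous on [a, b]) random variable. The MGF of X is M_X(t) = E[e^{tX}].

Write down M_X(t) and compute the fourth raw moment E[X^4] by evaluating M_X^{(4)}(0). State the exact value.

E[X^4] = D^4[M](0) = 1/5

M_X(t) = (e^(t) - 1)/t
D^4[M](t) = (t^4*e^(t) - 4*t^3*e^(t) + 12*t^2*e^(t) - 24*t*e^(t) + 24*e^(t) - 24)/t^5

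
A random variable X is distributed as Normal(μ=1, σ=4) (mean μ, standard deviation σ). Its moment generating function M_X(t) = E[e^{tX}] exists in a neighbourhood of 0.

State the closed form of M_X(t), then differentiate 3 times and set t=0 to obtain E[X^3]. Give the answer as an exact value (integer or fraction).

E[X^3] = D^3[M](0) = 49

M_X(t) = e^(8*t^2 + t)
D^3[M](t) = 4096*t^3*e^(t)*e^(8*t^2) + 768*t^2*e^(t)*e^(8*t^2) + 816*t*e^(t)*e^(8*t^2) + 49*e^(t)*e^(8*t^2)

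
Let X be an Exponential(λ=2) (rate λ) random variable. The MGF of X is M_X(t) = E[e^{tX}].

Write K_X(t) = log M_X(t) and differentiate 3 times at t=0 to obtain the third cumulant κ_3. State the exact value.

M_X(t) = 2/(2 - t)
K_X(t) = log M_X(t) = -log(2 - t) + log(2)
K′(t) = -1/(t - 2)
K′′(t) = 1/(t^2 - 4*t + 4)
K′′′(t) = -2/(t^3 - 6*t^2 + 12*t - 8)

κ_3 = K′′′(0) = 1/4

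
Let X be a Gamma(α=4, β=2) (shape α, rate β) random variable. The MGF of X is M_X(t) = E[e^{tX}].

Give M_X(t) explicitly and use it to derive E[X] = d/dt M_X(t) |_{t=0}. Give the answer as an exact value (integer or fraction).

M_X(t) = 16/(2 - t)^4
dM/dt = -64/(t^5 - 10*t^4 + 40*t^3 - 80*t^2 + 80*t - 32)

E[X] = dM/dt |_{t=0} = 2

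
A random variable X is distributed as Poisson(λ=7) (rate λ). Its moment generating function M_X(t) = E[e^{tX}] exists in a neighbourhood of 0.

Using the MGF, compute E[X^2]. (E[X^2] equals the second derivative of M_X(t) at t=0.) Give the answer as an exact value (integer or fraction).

E[X^2] = D^2[M](0) = 56

M_X(t) = e^(7*e^(t) - 7)
D^2[M](t) = (49*e^(2*t)*e^(7*e^(t)) + 7*e^(t)*e^(7*e^(t)))*e^(-7)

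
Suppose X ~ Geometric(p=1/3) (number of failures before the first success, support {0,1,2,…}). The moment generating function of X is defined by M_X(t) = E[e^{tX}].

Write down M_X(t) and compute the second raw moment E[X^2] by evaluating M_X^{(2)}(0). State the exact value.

E[X^2] = d^2M/dt^2 |_{t=0} = 10

M_X(t) = 1/(3*(1 - 2*e^(t)/3))
dM/dt = 2*e^(t)/(4*e^(2*t) - 12*e^(t) + 9)
d^2M/dt^2 = (-4*e^(2*t) - 6*e^(t))/(8*e^(3*t) - 36*e^(2*t) + 54*e^(t) - 27)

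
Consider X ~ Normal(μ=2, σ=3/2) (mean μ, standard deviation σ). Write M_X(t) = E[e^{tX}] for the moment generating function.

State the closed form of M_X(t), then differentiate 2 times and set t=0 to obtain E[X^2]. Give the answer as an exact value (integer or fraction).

E[X^2] = M′′(0) = 25/4

M_X(t) = e^(9*t^2/8 + 2*t)
M′(t) = 9*t*e^(2*t)*e^(9*t^2/8)/4 + 2*e^(2*t)*e^(9*t^2/8)
M′′(t) = 81*t^2*e^(2*t)*e^(9*t^2/8)/16 + 9*t*e^(2*t)*e^(9*t^2/8) + 25*e^(2*t)*e^(9*t^2/8)/4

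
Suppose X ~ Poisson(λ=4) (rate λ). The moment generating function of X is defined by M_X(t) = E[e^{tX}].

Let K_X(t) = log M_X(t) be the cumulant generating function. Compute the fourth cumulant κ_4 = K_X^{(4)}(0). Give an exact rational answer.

M_X(t) = e^(4*e^(t) - 4)
K_X(t) = log M_X(t) = 4*e^(t) - 4
dK/dt = 4*e^(t)
d^2K/dt^2 = 4*e^(t)
d^3K/dt^3 = 4*e^(t)
d^4K/dt^4 = 4*e^(t)

κ_4 = d^4K/dt^4 |_{t=0} = 4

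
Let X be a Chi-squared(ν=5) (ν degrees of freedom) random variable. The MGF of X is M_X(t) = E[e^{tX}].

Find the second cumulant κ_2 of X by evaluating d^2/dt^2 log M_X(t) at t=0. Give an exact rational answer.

κ_2 = K^(2)(0) = 10

M_X(t) = (1 - 2*t)^(-5/2)
K_X(t) = log M_X(t) = -5*log(1 - 2*t)/2
K^(2)(t) = 10/(4*t^2 - 4*t + 1)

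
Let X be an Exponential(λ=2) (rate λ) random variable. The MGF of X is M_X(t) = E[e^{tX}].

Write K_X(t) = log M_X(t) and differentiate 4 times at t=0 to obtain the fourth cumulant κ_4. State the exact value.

κ_4 = d^4K/dt^4 |_{t=0} = 3/8

M_X(t) = 2/(2 - t)
K_X(t) = log M_X(t) = -log(2 - t) + log(2)
dK/dt = -1/(t - 2)
d^2K/dt^2 = 1/(t^2 - 4*t + 4)
d^3K/dt^3 = -2/(t^3 - 6*t^2 + 12*t - 8)
d^4K/dt^4 = 6/(t^4 - 8*t^3 + 24*t^2 - 32*t + 16)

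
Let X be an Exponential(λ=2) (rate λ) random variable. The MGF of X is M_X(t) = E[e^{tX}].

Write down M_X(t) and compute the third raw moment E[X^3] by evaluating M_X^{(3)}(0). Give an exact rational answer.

M_X(t) = 2/(2 - t)
M^(3)(t) = 12/(t^4 - 8*t^3 + 24*t^2 - 32*t + 16)

E[X^3] = M^(3)(0) = 3/4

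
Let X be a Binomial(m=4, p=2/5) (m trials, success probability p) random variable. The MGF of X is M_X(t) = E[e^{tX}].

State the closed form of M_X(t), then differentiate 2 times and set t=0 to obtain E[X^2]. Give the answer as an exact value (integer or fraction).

M_X(t) = (2*e^(t)/5 + 3/5)^4
dM/dt = 64*e^(4*t)/625 + 288*e^(3*t)/625 + 432*e^(2*t)/625 + 216*e^(t)/625
d^2M/dt^2 = 256*e^(4*t)/625 + 864*e^(3*t)/625 + 864*e^(2*t)/625 + 216*e^(t)/625

E[X^2] = d^2M/dt^2 |_{t=0} = 88/25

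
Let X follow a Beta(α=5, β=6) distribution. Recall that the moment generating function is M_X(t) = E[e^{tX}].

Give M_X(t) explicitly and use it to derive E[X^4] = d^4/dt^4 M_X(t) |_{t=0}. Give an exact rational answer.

E[X^4] = D^4[M](0) = 10/143

M_X(t) = ₁F₁(5; 11; t)
D^4[M](t) = 10*₁F₁(9; 15; t)/143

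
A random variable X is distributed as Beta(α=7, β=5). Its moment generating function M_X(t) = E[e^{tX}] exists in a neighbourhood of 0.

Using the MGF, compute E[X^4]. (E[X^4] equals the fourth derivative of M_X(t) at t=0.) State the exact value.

M_X(t) = ₁F₁(7; 12; t)
M′(t) = 7*₁F₁(8; 13; t)/12
M′′(t) = 14*₁F₁(9; 14; t)/39
M′′′(t) = 3*₁F₁(10; 15; t)/13
M′′′′(t) = 2*₁F₁(11; 16; t)/13

E[X^4] = M′′′′(0) = 2/13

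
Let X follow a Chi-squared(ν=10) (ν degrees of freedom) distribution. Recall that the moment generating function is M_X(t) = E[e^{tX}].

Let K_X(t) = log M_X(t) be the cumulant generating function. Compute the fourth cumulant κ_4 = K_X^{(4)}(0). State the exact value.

M_X(t) = (1 - 2*t)^(-5)
K_X(t) = log M_X(t) = -5*log(1 - 2*t)
K′(t) = -10/(2*t - 1)
K′′(t) = 20/(4*t^2 - 4*t + 1)
K′′′(t) = -80/(8*t^3 - 12*t^2 + 6*t - 1)
K′′′′(t) = 480/(16*t^4 - 32*t^3 + 24*t^2 - 8*t + 1)

κ_4 = K′′′′(0) = 480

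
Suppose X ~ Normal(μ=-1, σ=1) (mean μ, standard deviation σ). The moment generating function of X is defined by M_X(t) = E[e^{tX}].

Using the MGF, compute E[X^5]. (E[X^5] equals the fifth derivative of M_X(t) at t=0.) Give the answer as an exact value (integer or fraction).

E[X^5] = M′′′′′(0) = -26

M_X(t) = e^(t^2/2 - t)
M′(t) = t*e^(-t)*e^(t^2/2) - e^(-t)*e^(t^2/2)
M′′(t) = (t^2*e^(t^2/2) - 2*t*e^(t^2/2) + 2*e^(t^2/2))*e^(-t)
M′′′(t) = (t^3*e^(t^2/2) - 3*t^2*e^(t^2/2) + 6*t*e^(t^2/2) - 4*e^(t^2/2))*e^(-t)
M′′′′(t) = (t^4*e^(t^2/2) - 4*t^3*e^(t^2/2) + 12*t^2*e^(t^2/2) - 16*t*e^(t^2/2) + 10*e^(t^2/2))*e^(-t)
M′′′′′(t) = (t^5*e^(t^2/2) - 5*t^4*e^(t^2/2) + 20*t^3*e^(t^2/2) - 40*t^2*e^(t^2/2) + 50*t*e^(t^2/2) - 26*e^(t^2/2))*e^(-t)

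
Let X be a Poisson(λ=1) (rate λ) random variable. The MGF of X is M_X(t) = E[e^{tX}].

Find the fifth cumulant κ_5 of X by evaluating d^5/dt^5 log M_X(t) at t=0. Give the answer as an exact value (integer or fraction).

M_X(t) = e^(e^(t) - 1)
K_X(t) = log M_X(t) = e^(t) - 1
K′(t) = e^(t)
K′′(t) = e^(t)
K′′′(t) = e^(t)
K′′′′(t) = e^(t)
K′′′′′(t) = e^(t)

κ_5 = K′′′′′(0) = 1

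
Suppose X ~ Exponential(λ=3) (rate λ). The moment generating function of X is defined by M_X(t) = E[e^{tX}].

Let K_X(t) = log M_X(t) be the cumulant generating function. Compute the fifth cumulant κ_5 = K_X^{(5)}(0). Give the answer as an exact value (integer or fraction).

κ_5 = K^(5)(0) = 8/81

M_X(t) = 3/(3 - t)
K_X(t) = log M_X(t) = -log(3 - t) + log(3)
K^(5)(t) = -24/(t^5 - 15*t^4 + 90*t^3 - 270*t^2 + 405*t - 243)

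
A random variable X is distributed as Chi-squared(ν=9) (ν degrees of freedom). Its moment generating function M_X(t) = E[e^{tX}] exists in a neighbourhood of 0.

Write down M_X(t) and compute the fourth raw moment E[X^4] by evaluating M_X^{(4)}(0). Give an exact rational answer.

M_X(t) = (1 - 2*t)^(-9/2)
dM/dt = -9/(32*t^5*√(1 - 2*t) - 80*t^4*√(1 - 2*t) + 80*t^3*√(1 - 2*t) - 40*t^2*√(1 - 2*t) + 10*t*√(1 - 2*t) - √(1 - 2*t))
d^2M/dt^2 = 99/(64*t^6*√(1 - 2*t) - 192*t^5*√(1 - 2*t) + 240*t^4*√(1 - 2*t) - 160*t^3*√(1 - 2*t) + 60*t^2*√(1 - 2*t) - 12*t*√(1 - 2*t) + √(1 - 2*t))

E[X^4] = d^4M/dt^4 |_{t=0} = 19305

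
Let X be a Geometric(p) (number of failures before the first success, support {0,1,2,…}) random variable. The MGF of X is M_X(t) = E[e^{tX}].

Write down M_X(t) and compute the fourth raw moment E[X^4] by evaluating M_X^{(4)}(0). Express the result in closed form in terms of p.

M_X(t) = p/(-(1 - p)*e^(t) + 1)

E[X^4] = D^4[M](0) = 1 - 15/p + 50/p^2 - 60/p^3 + 24/p^4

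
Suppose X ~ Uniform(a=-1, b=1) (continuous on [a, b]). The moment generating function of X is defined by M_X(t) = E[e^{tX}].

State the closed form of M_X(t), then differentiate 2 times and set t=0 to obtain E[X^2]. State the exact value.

E[X^2] = d^2M/dt^2 |_{t=0} = 1/3

M_X(t) = (e^(t) - e^(-t))/(2*t)
dM/dt = (t*e^(2*t) + t - e^(2*t) + 1)*e^(-t)/(2*t^2)
d^2M/dt^2 = (t^2*e^(2*t) - t^2 - 2*t*e^(2*t) - 2*t + 2*e^(2*t) - 2)*e^(-t)/(2*t^3)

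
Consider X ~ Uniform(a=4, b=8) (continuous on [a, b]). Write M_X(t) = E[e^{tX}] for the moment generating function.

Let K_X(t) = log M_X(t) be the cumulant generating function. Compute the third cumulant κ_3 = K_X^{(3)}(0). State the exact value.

κ_3 = K^(3)(0) = 0

M_X(t) = (e^(8*t) - e^(4*t))/(4*t)
K_X(t) = log M_X(t) = -log(t) + log(e^(8*t) - e^(4*t)) - 2*log(2)
K^(3)(t) = (64*t^3*e^(8*t) + 64*t^3*e^(4*t) - 2*e^(12*t) + 6*e^(8*t) - 6*e^(4*t) + 2)/(t^3*e^(12*t) - 3*t^3*e^(8*t) + 3*t^3*e^(4*t) - t^3)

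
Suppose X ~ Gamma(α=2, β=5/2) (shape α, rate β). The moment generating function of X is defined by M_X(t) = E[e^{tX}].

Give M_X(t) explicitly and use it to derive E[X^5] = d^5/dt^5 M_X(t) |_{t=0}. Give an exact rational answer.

E[X^5] = D^5[M](0) = 4608/625

M_X(t) = 25/(4*(5/2 - t)^2)
D^5[M](t) = -576000/(128*t^7 - 2240*t^6 + 16800*t^5 - 70000*t^4 + 175000*t^3 - 262500*t^2 + 218750*t - 78125)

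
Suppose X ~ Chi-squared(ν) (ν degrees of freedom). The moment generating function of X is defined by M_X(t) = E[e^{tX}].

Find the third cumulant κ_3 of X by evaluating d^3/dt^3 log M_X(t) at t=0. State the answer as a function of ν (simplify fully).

M_X(t) = (1 - 2*t)^(-ν/2)
K_X(t) = log M_X(t) = -ν*log(1 - 2*t)/2
K^(3)(t) = -8*ν/(8*t^3 - 12*t^2 + 6*t - 1)

κ_3 = K^(3)(0) = 8*ν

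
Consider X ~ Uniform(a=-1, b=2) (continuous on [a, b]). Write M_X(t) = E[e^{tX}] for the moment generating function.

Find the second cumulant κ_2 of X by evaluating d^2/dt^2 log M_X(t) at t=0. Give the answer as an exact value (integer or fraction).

κ_2 = D^2[K](0) = 3/4

M_X(t) = (e^(2*t) - e^(-t))/(3*t)
K_X(t) = log M_X(t) = -log(t) + log(e^(2*t) - e^(-t)) - log(3)
D^2[K](t) = (-9*t^2*e^(3*t) + e^(6*t) - 2*e^(3*t) + 1)/(t^2*e^(6*t) - 2*t^2*e^(3*t) + t^2)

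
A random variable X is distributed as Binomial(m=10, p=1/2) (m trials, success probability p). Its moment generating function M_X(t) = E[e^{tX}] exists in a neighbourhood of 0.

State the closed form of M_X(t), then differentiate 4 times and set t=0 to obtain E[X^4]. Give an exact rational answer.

M_X(t) = (e^(t)/2 + 1/2)^10

E[X^4] = D^4[M](0) = 2035/2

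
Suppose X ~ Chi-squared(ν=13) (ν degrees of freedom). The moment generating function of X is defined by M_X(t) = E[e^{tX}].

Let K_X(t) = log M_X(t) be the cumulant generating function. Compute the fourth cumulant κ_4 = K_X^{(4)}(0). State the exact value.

M_X(t) = (1 - 2*t)^(-13/2)
K_X(t) = log M_X(t) = -13*log(1 - 2*t)/2
K′(t) = -13/(2*t - 1)
K′′(t) = 26/(4*t^2 - 4*t + 1)
K′′′(t) = -104/(8*t^3 - 12*t^2 + 6*t - 1)
K′′′′(t) = 624/(16*t^4 - 32*t^3 + 24*t^2 - 8*t + 1)

κ_4 = K′′′′(0) = 624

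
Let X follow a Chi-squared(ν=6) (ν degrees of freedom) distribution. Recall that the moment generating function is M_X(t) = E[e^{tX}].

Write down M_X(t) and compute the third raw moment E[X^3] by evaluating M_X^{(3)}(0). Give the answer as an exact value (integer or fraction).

M_X(t) = (1 - 2*t)^(-3)
D^3[M](t) = 480/(64*t^6 - 192*t^5 + 240*t^4 - 160*t^3 + 60*t^2 - 12*t + 1)

E[X^3] = D^3[M](0) = 480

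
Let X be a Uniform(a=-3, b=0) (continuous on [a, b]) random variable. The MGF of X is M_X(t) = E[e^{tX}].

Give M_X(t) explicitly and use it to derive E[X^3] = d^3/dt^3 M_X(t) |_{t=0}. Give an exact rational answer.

E[X^3] = M^(3)(0) = -27/4

M_X(t) = (1 - e^(-3*t))/(3*t)
M^(3)(t) = (9*t^3 + 9*t^2 + 6*t - 2*e^(3*t) + 2)*e^(-3*t)/t^4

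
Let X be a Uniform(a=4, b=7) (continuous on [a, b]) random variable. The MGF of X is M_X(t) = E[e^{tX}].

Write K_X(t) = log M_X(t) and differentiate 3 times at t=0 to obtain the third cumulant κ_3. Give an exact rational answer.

κ_3 = d^3K/dt^3 |_{t=0} = 0

M_X(t) = (e^(7*t) - e^(4*t))/(3*t)
K_X(t) = log M_X(t) = -log(t) + log(e^(7*t) - e^(4*t)) - log(3)
dK/dt = (7*t*e^(3*t) - 4*t - e^(3*t) + 1)/(t*e^(3*t) - t)
d^2K/dt^2 = (-9*t^2*e^(3*t) + e^(6*t) - 2*e^(3*t) + 1)/(t^2*e^(6*t) - 2*t^2*e^(3*t) + t^2)
d^3K/dt^3 = (27*t^3*e^(6*t) + 27*t^3*e^(3*t) - 2*e^(9*t) + 6*e^(6*t) - 6*e^(3*t) + 2)/(t^3*e^(9*t) - 3*t^3*e^(6*t) + 3*t^3*e^(3*t) - t^3)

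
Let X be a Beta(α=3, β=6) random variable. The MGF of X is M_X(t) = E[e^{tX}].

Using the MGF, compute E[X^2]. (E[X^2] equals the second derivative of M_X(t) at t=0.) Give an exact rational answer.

M_X(t) = ₁F₁(3; 9; t)
M′(t) = ₁F₁(4; 10; t)/3
M′′(t) = 2*₁F₁(5; 11; t)/15

E[X^2] = M′′(0) = 2/15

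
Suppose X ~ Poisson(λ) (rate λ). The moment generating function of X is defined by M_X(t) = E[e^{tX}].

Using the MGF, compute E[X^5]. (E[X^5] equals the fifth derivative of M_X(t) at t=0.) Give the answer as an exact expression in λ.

M_X(t) = e^(λ*(e^(t) - 1))
D^5[M](t) = (λ^5*e^(5*t)*e^(λ*e^(t)) + 10*λ^4*e^(4*t)*e^(λ*e^(t)) + 25*λ^3*e^(3*t)*e^(λ*e^(t)) + 15*λ^2*e^(2*t)*e^(λ*e^(t)) + λ*e^(t)*e^(λ*e^(t)))*e^(-λ)

E[X^5] = D^5[M](0) = λ*(λ^4 + 10*λ^3 + 25*λ^2 + 15*λ + 1)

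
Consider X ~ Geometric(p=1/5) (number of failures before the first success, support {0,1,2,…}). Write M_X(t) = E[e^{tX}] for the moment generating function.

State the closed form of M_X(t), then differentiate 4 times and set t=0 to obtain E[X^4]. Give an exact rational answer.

M_X(t) = 1/(5*(1 - 4*e^(t)/5))
D^4[M](t) = (-256*e^(4*t) - 3520*e^(3*t) - 4400*e^(2*t) - 500*e^(t))/(1024*e^(5*t) - 6400*e^(4*t) + 16000*e^(3*t) - 20000*e^(2*t) + 12500*e^(t) - 3125)

E[X^4] = D^4[M](0) = 8676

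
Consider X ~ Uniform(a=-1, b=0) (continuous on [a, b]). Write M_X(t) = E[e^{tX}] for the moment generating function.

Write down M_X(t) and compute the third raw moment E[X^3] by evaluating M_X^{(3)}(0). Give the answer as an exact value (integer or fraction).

E[X^3] = M′′′(0) = -1/4

M_X(t) = (1 - e^(-t))/t
M′(t) = (t - e^(t) + 1)*e^(-t)/t^2
M′′(t) = (-t^2 - 2*t + 2*e^(t) - 2)*e^(-t)/t^3
M′′′(t) = (t^3 + 3*t^2 + 6*t - 6*e^(t) + 6)*e^(-t)/t^4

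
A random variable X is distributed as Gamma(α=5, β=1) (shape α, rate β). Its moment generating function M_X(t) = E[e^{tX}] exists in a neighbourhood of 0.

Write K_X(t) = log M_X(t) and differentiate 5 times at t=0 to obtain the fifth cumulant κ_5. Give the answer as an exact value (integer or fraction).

κ_5 = d^5K/dt^5 |_{t=0} = 120

M_X(t) = (1 - t)^(-5)
K_X(t) = log M_X(t) = -5*log(1 - t)
dK/dt = -5/(t - 1)
d^2K/dt^2 = 5/(t^2 - 2*t + 1)
d^3K/dt^3 = -10/(t^3 - 3*t^2 + 3*t - 1)
d^4K/dt^4 = 30/(t^4 - 4*t^3 + 6*t^2 - 4*t + 1)
d^5K/dt^5 = -120/(t^5 - 5*t^4 + 10*t^3 - 10*t^2 + 5*t - 1)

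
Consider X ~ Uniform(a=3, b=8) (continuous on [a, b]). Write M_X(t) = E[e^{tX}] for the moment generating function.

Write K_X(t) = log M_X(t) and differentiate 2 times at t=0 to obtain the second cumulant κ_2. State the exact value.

M_X(t) = (e^(8*t) - e^(3*t))/(5*t)
K_X(t) = log M_X(t) = -log(t) + log(e^(8*t) - e^(3*t)) - log(5)
D^2[K](t) = (-25*t^2*e^(5*t) + e^(10*t) - 2*e^(5*t) + 1)/(t^2*e^(10*t) - 2*t^2*e^(5*t) + t^2)

κ_2 = D^2[K](0) = 25/12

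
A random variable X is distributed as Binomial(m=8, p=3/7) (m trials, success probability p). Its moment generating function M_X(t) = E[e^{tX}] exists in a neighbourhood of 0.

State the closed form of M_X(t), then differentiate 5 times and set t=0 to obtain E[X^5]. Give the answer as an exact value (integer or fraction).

M_X(t) = (3*e^(t)/7 + 4/7)^8

E[X^5] = d^5M/dt^5 |_{t=0} = 3560352/2401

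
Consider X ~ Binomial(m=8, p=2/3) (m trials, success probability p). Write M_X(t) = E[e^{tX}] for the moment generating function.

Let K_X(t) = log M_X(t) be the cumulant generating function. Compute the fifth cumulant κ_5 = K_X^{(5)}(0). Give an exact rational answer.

M_X(t) = (2*e^(t)/3 + 1/3)^8
K_X(t) = log M_X(t) = 8*log(2*e^(t)/3 + 1/3)
K^(5)(t) = (-128*e^(4*t) + 704*e^(3*t) - 352*e^(2*t) + 16*e^(t))/(32*e^(5*t) + 80*e^(4*t) + 80*e^(3*t) + 40*e^(2*t) + 10*e^(t) + 1)

κ_5 = K^(5)(0) = 80/81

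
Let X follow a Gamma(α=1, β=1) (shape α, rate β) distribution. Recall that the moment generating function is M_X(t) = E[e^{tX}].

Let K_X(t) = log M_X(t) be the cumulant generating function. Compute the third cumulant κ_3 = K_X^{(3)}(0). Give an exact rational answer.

M_X(t) = 1/(1 - t)
K_X(t) = log M_X(t) = -log(1 - t)
D^3[K](t) = -2/(t^3 - 3*t^2 + 3*t - 1)

κ_3 = D^3[K](0) = 2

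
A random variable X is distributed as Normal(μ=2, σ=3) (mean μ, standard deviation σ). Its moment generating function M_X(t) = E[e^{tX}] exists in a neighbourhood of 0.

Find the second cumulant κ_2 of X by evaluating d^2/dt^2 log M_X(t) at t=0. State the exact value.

κ_2 = D^2[K](0) = 9

M_X(t) = e^(9*t^2/2 + 2*t)
K_X(t) = log M_X(t) = 9*t^2/2 + 2*t
D^2[K](t) = 9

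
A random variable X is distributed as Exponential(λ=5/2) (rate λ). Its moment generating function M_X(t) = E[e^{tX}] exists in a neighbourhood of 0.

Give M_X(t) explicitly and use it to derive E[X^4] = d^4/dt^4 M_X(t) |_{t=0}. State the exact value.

M_X(t) = 5/(2*(5/2 - t))
M′(t) = 10/(4*t^2 - 20*t + 25)
M′′(t) = -40/(8*t^3 - 60*t^2 + 150*t - 125)
M′′′(t) = 240/(16*t^4 - 160*t^3 + 600*t^2 - 1000*t + 625)
M′′′′(t) = -1920/(32*t^5 - 400*t^4 + 2000*t^3 - 5000*t^2 + 6250*t - 3125)

E[X^4] = M′′′′(0) = 384/625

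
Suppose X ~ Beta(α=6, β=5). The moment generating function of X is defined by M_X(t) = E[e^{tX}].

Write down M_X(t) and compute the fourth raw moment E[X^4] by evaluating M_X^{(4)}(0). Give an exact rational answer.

E[X^4] = d^4M/dt^4 |_{t=0} = 18/143

M_X(t) = ₁F₁(6; 11; t)
dM/dt = 6*₁F₁(7; 12; t)/11
d^2M/dt^2 = 7*₁F₁(8; 13; t)/22
d^3M/dt^3 = 28*₁F₁(9; 14; t)/143
d^4M/dt^4 = 18*₁F₁(10; 15; t)/143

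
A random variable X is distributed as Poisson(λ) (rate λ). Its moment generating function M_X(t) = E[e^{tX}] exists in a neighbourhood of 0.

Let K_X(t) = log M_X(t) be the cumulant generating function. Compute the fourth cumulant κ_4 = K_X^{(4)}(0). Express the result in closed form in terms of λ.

κ_4 = d^4K/dt^4 |_{t=0} = λ

M_X(t) = e^(λ*(e^(t) - 1))
K_X(t) = log M_X(t) = λ*(e^(t) - 1)
dK/dt = λ*e^(t)
d^2K/dt^2 = λ*e^(t)
d^3K/dt^3 = λ*e^(t)
d^4K/dt^4 = λ*e^(t)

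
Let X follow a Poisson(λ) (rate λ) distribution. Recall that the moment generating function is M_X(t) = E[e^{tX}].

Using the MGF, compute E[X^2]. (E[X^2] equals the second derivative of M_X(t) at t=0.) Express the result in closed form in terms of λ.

M_X(t) = e^(λ*(e^(t) - 1))
M^(2)(t) = (λ^2*e^(2*t)*e^(λ*e^(t)) + λ*e^(t)*e^(λ*e^(t)))*e^(-λ)

E[X^2] = M^(2)(0) = λ*(λ + 1)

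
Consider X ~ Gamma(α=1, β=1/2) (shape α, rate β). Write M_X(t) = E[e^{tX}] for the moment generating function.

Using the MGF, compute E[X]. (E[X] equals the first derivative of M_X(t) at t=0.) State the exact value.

E[X] = M^(1)(0) = 2

M_X(t) = 1/(2*(1/2 - t))
M^(1)(t) = 2/(4*t^2 - 4*t + 1)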